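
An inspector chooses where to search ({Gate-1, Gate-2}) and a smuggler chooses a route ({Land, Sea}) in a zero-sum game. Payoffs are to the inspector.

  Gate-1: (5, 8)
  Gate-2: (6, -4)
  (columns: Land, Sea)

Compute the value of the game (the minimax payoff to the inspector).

68/13

Row minima: Gate-1 → 5, Gate-2 → -4; maximin = 5.
Column maxima: Land → 6, Sea → 8; minimax = 6.
5 ≠ 6, so there is no saddle point; optimal play is mixed.
Let the inspector play Gate-1 with probability p. Expected payoff against Land: 5p + 6(1−p) = −p + 6; against Sea: 8p + (-4)(1−p) = 12p − 4.
Setting these equal: −p + 6 = 12p − 4 ⇒ −13p = -10 ⇒ p = 10/13, and the value is (-1)·(10/13) + 6 = 68/13.
For the smuggler: with q = P(Land), equating Gate-1's and Gate-2's payoffs gives −3q + 8 = 10q − 4 ⇒ q = 12/13.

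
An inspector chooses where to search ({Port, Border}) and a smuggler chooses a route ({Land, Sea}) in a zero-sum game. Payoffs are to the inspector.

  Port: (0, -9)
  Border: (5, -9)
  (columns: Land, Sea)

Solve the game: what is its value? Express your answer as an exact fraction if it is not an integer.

Row minima: Port → -9, Border → -9; maximin = -9.
Column maxima: Land → 5, Sea → -9; minimax = -9.
Since maximin = minimax = -9, there is a saddle point and the value is -9.

-9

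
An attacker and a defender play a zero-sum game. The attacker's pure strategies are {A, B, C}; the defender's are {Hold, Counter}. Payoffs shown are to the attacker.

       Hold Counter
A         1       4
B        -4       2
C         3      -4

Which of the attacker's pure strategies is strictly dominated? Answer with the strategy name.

B

A gives a strictly higher payoff than B against every column: 1 > -4, 4 > 2.
So B is strictly dominated and the attacker never plays it.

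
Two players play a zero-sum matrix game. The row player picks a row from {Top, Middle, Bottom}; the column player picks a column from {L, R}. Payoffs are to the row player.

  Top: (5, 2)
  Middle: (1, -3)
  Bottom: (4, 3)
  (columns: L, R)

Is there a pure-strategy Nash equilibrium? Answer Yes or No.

Row minima: Top → 2, Middle → -3, Bottom → 3; maximin = 3.
Column maxima: L → 5, R → 3; minimax = 3.
maximin = minimax = 3, so a saddle point exists.

Yes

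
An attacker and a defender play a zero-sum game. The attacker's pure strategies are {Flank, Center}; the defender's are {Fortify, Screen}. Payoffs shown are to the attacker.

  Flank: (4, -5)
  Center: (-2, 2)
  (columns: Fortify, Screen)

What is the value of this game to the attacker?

Row minima: Flank → -5, Center → -2; maximin = -2.
Column maxima: Fortify → 4, Screen → 2; minimax = 2.
-2 ≠ 2, so there is no saddle point; optimal play is mixed.
Let the attacker play Flank with probability p. Expected payoff against Fortify: 4p + (-2)(1−p) = 6p − 2; against Screen: (-5)p + 2(1−p) = −7p + 2.
Setting these equal: 6p − 2 = −7p + 2 ⇒ 13p = 4 ⇒ p = 4/13, and the value is (6)·(4/13) − 2 = -2/13.
For the defender: with q = P(Fortify), equating Flank's and Center's payoffs gives 9q − 5 = −4q + 2 ⇒ q = 7/13.

-2/13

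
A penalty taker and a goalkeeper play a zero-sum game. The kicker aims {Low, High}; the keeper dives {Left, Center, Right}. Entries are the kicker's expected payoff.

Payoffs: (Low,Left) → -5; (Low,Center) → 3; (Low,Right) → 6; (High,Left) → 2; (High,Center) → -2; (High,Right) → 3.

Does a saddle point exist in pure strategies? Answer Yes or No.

Row minima: Low → -5, High → -2; maximin = -2.
Column maxima: Left → 2, Center → 3, Right → 6; minimax = 2.
-2 ≠ 2, so no pure-strategy equilibrium exists.

No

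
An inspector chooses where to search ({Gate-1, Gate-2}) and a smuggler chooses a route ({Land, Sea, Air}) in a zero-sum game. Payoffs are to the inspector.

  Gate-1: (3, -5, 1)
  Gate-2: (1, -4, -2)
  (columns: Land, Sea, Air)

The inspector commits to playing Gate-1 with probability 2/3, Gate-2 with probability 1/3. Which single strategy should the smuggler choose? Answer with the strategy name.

Sea

If the smuggler plays Land, the inspector's expected payoff is (2/3)·3 + (1/3)·1 = 7/3.
If the smuggler plays Sea, the inspector's expected payoff is (2/3)·(-5) + (1/3)·(-4) = -14/3.
If the smuggler plays Air, the inspector's expected payoff is (2/3)·1 + (1/3)·(-2) = 0.
The smuggler minimizes the inspector's payoff; the smallest is -14/3, so the best response is Sea.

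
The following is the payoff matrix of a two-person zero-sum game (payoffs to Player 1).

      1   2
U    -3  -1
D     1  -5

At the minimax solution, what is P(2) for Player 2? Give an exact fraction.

1/2

Row minima: U → -3, D → -5; maximin = -3.
Column maxima: 1 → 1, 2 → -1; minimax = -1.
-3 ≠ -1, so there is no saddle point; optimal play is mixed.
Let Player 1 play U with probability p. Expected payoff against 1: (-3)p + 1(1−p) = −4p + 1; against 2: (-1)p + (-5)(1−p) = 4p − 5.
Setting these equal: −4p + 1 = 4p − 5 ⇒ −8p = -6 ⇒ p = 3/4, and the value is (-4)·(3/4) + 1 = -2.
For Player 2: with q = P(1), equating U's and D's payoffs gives −2q − 1 = 6q − 5 ⇒ q = 1/2.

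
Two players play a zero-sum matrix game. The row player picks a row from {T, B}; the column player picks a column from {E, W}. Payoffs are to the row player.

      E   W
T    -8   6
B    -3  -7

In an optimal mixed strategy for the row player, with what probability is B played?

7/9

Row minima: T → -8, B → -7; maximin = -7.
Column maxima: E → -3, W → 6; minimax = -3.
-7 ≠ -3, so there is no saddle point; optimal play is mixed.
Let the row player play T with probability p. Expected payoff against E: (-8)p + (-3)(1−p) = −5p − 3; against W: 6p + (-7)(1−p) = 13p − 7.
Setting these equal: −5p − 3 = 13p − 7 ⇒ −18p = -4 ⇒ p = 2/9, and the value is (-5)·(2/9) − 3 = -37/9.
For the column player: with q = P(E), equating T's and B's payoffs gives −14q + 6 = 4q − 7 ⇒ q = 13/18.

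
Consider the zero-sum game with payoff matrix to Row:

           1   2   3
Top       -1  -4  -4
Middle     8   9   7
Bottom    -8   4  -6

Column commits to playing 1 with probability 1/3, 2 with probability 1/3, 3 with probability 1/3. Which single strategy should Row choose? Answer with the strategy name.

Expected payoff of Top: (1/3)·(-1) + (1/3)·(-4) + (1/3)·(-4) = -3.
Expected payoff of Middle: (1/3)·8 + (1/3)·9 + (1/3)·7 = 8.
Expected payoff of Bottom: (1/3)·(-8) + (1/3)·4 + (1/3)·(-6) = -10/3.
The largest is 8, so Row's best response is Middle.

Middle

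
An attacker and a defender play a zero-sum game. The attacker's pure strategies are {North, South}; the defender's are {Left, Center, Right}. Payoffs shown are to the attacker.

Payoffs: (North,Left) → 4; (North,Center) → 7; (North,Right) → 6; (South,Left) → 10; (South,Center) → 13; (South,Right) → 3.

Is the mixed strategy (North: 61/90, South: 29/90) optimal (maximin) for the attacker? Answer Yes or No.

Against Left this mix gives (61/90)·4 + (29/90)·10 = 89/15.
Against Center this mix gives (61/90)·7 + (29/90)·13 = 134/15.
Against Right this mix gives (61/90)·6 + (29/90)·3 = 151/30.
The defender will play Right, holding the attacker to 151/30. Shifting weight toward the row that does better against Right would raise this floor (the equalizing mix achieves 16/3 against both Right and Left), so the proposed strategy is not optimal.

No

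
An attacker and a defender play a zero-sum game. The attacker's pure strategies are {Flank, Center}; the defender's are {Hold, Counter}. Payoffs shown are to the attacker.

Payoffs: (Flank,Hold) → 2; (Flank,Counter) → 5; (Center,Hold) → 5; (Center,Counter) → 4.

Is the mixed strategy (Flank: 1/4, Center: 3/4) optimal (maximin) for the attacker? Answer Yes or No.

Against Hold this mix gives (1/4)·2 + (3/4)·5 = 17/4.
Against Counter this mix gives (1/4)·5 + (3/4)·4 = 17/4.
All of the defender's active replies (Hold, Counter) yield 17/4, and no column does worse for the attacker. The mix makes the defender indifferent and guarantees 17/4, so it is optimal.

Yes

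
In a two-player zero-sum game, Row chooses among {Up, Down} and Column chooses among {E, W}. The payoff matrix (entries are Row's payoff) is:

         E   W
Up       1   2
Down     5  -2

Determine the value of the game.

Row minima: Up → 1, Down → -2; maximin = 1.
Column maxima: E → 5, W → 2; minimax = 2.
1 ≠ 2, so there is no saddle point; optimal play is mixed.
Let Row play Up with probability p. Expected payoff against E: 1p + 5(1−p) = −4p + 5; against W: 2p + (-2)(1−p) = 4p − 2.
Setting these equal: −4p + 5 = 4p − 2 ⇒ −8p = -7 ⇒ p = 7/8, and the value is (-4)·(7/8) + 5 = 3/2.
For Column: with q = P(E), equating Up's and Down's payoffs gives −q + 2 = 7q − 2 ⇒ q = 1/2.

3/2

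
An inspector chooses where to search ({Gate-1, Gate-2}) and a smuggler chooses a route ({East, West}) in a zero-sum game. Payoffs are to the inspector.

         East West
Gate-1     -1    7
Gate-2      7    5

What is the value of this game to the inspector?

27/5

Row minima: Gate-1 → -1, Gate-2 → 5; maximin = 5.
Column maxima: East → 7, West → 7; minimax = 7.
5 ≠ 7, so there is no saddle point; optimal play is mixed.
Let the inspector play Gate-1 with probability p. Expected payoff against East: (-1)p + 7(1−p) = −8p + 7; against West: 7p + 5(1−p) = 2p + 5.
Setting these equal: −8p + 7 = 2p + 5 ⇒ −10p = -2 ⇒ p = 1/5, and the value is (-8)·(1/5) + 7 = 27/5.
For the smuggler: with q = P(East), equating Gate-1's and Gate-2's payoffs gives −8q + 7 = 2q + 5 ⇒ q = 1/5.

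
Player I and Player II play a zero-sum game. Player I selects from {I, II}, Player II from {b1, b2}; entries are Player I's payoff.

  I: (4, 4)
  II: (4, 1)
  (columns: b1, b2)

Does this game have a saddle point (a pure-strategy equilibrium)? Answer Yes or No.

Row minima: I → 4, II → 1; maximin = 4.
Column maxima: b1 → 4, b2 → 4; minimax = 4.
maximin = minimax = 4, so a saddle point exists.

Yes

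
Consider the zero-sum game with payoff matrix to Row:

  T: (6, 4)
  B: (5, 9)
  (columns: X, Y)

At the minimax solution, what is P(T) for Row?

2/3

Row minima: T → 4, B → 5; maximin = 5.
Column maxima: X → 6, Y → 9; minimax = 6.
5 ≠ 6, so there is no saddle point; optimal play is mixed.
Let Row play T with probability p. Expected payoff against X: 6p + 5(1−p) = p + 5; against Y: 4p + 9(1−p) = −5p + 9.
Setting these equal: p + 5 = −5p + 9 ⇒ 6p = 4 ⇒ p = 2/3, and the value is (1)·(2/3) + 5 = 17/3.
For Column: with q = P(X), equating T's and B's payoffs gives 2q + 4 = −4q + 9 ⇒ q = 5/6.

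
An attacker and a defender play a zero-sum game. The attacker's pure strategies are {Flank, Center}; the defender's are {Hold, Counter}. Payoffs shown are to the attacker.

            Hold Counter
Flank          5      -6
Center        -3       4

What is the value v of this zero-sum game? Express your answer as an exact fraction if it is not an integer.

Row minima: Flank → -6, Center → -3; maximin = -3.
Column maxima: Hold → 5, Counter → 4; minimax = 4.
-3 ≠ 4, so there is no saddle point; optimal play is mixed.
Let the attacker play Flank with probability p. Expected payoff against Hold: 5p + (-3)(1−p) = 8p − 3; against Counter: (-6)p + 4(1−p) = −10p + 4.
Setting these equal: 8p − 3 = −10p + 4 ⇒ 18p = 7 ⇒ p = 7/18, and the value is (8)·(7/18) − 3 = 1/9.
For the defender: with q = P(Hold), equating Flank's and Center's payoffs gives 11q − 6 = −7q + 4 ⇒ q = 5/9.

1/9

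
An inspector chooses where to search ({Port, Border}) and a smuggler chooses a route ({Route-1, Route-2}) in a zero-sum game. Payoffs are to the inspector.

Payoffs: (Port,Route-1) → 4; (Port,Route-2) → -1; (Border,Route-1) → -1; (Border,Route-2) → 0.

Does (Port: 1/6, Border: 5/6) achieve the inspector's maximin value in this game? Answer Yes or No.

Yes

Against Route-1 this mix gives (1/6)·4 + (5/6)·(-1) = -1/6.
Against Route-2 this mix gives (1/6)·(-1) + (5/6)·0 = -1/6.
All of the smuggler's active replies (Route-1, Route-2) yield -1/6, and no column does worse for the inspector. The mix makes the smuggler indifferent and guarantees -1/6, so it is optimal.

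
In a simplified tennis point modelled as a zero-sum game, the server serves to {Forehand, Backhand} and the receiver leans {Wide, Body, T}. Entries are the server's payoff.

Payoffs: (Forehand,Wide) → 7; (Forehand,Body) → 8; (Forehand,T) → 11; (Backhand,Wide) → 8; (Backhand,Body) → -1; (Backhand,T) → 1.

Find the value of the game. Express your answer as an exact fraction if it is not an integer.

71/10

Row minima: Forehand → 7, Backhand → -1; maximin = 7.
Column maxima: Wide → 8, Body → 8, T → 11; minimax = 8.
7 ≠ 8, so there is no saddle point; optimal play is mixed.
T is strictly dominated by Body (it gives the server strictly more in every row), so the receiver never plays it.
On the remaining 2×2 (Forehand, Backhand vs Wide, Body):
Let the server play Forehand with probability p. Expected payoff against Wide: 7p + 8(1−p) = −p + 8; against Body: 8p + (-1)(1−p) = 9p − 1.
Setting these equal: −p + 8 = 9p − 1 ⇒ −10p = -9 ⇒ p = 9/10, and the value is (-1)·(9/10) + 8 = 71/10.
For the receiver: with q = P(Wide), equating Forehand's and Backhand's payoffs gives −q + 8 = 9q − 1 ⇒ q = 9/10.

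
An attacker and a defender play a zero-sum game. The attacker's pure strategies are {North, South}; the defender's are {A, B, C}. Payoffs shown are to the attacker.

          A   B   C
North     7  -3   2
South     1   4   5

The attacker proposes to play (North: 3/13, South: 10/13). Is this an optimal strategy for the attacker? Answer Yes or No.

Yes

Against A this mix gives (3/13)·7 + (10/13)·1 = 31/13.
Against B this mix gives (3/13)·(-3) + (10/13)·4 = 31/13.
Against C this mix gives (3/13)·2 + (10/13)·5 = 56/13.
All of the defender's active replies (A, B) yield 31/13, and no column does worse for the attacker. The mix makes the defender indifferent and guarantees 31/13, so it is optimal.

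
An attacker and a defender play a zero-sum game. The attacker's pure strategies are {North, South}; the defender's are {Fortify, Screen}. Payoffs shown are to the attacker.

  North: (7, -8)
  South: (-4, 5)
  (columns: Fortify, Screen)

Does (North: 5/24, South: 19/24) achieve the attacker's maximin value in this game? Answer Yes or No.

No

Against Fortify this mix gives (5/24)·7 + (19/24)·(-4) = -41/24.
Against Screen this mix gives (5/24)·(-8) + (19/24)·5 = 55/24.
The defender will play Fortify, holding the attacker to -41/24. Shifting weight toward the row that does better against Fortify would raise this floor (the equalizing mix achieves 1/8 against both Fortify and Screen), so the proposed strategy is not optimal.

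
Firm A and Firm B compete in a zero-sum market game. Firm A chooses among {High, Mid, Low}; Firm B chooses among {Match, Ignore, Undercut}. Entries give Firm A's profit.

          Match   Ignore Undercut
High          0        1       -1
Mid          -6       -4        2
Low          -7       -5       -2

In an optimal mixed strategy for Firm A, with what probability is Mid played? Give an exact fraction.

Row minima: High → -1, Mid → -6, Low → -7; maximin = -1.
Column maxima: Match → 0, Ignore → 1, Undercut → 2; minimax = 0.
-1 ≠ 0, so there is no saddle point; optimal play is mixed.
Low is strictly dominated by High, so Firm A never plays it.
Ignore is strictly dominated by Match (it gives Firm A strictly more in every row), so Firm B never plays it.
On the remaining 2×2 (High, Mid vs Match, Undercut):
Let Firm A play High with probability p. Expected payoff against Match: 0p + (-6)(1−p) = 6p − 6; against Undercut: (-1)p + 2(1−p) = −3p + 2.
Setting these equal: 6p − 6 = −3p + 2 ⇒ 9p = 8 ⇒ p = 8/9, and the value is (6)·(8/9) − 6 = -2/3.
For Firm B: with q = P(Match), equating High's and Mid's payoffs gives q − 1 = −8q + 2 ⇒ q = 1/3.

1/9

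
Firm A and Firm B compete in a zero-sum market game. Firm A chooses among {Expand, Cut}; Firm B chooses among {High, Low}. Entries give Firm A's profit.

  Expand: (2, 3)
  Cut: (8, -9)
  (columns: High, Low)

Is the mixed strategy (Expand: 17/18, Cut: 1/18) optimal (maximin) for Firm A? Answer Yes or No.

Yes

Against High this mix gives (17/18)·2 + (1/18)·8 = 7/3.
Against Low this mix gives (17/18)·3 + (1/18)·(-9) = 7/3.
All of Firm B's active replies (High, Low) yield 7/3, and no column does worse for Firm A. The mix makes Firm B indifferent and guarantees 7/3, so it is optimal.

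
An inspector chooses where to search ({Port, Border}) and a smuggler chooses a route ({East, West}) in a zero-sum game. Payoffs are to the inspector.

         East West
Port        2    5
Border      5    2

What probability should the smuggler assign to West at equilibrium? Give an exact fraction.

1/2

Row minima: Port → 2, Border → 2; maximin = 2.
Column maxima: East → 5, West → 5; minimax = 5.
2 ≠ 5, so there is no saddle point; optimal play is mixed.
Let the inspector play Port with probability p. Expected payoff against East: 2p + 5(1−p) = −3p + 5; against West: 5p + 2(1−p) = 3p + 2.
Setting these equal: −3p + 5 = 3p + 2 ⇒ −6p = -3 ⇒ p = 1/2, and the value is (-3)·(1/2) + 5 = 7/2.
For the smuggler: with q = P(East), equating Port's and Border's payoffs gives −3q + 5 = 3q + 2 ⇒ q = 1/2.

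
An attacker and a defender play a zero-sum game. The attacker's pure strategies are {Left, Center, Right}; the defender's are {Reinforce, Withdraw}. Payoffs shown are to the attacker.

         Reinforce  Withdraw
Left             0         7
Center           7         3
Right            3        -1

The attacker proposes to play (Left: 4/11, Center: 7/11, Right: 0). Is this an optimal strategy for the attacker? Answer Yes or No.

Yes

Against Reinforce this mix gives (4/11)·0 + (7/11)·7 = 49/11.
Against Withdraw this mix gives (4/11)·7 + (7/11)·3 = 49/11.
All of the defender's active replies (Reinforce, Withdraw) yield 49/11, and no column does worse for the attacker. The mix makes the defender indifferent and guarantees 49/11, so it is optimal.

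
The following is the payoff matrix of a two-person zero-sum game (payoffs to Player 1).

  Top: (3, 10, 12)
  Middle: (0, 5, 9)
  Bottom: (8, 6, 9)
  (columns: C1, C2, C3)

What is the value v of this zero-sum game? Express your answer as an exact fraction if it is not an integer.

Row minima: Top → 3, Middle → 0, Bottom → 6; maximin = 6.
Column maxima: C1 → 8, C2 → 10, C3 → 12; minimax = 8.
6 ≠ 8, so there is no saddle point; optimal play is mixed.
Middle is strictly dominated by Top, so Player 1 never plays it.
C3 is strictly dominated by C1 (it gives Player 1 strictly more in every row), so Player 2 never plays it.
On the remaining 2×2 (Top, Bottom vs C1, C2):
Let Player 1 play Top with probability p. Expected payoff against C1: 3p + 8(1−p) = −5p + 8; against C2: 10p + 6(1−p) = 4p + 6.
Setting these equal: −5p + 8 = 4p + 6 ⇒ −9p = -2 ⇒ p = 2/9, and the value is (-5)·(2/9) + 8 = 62/9.
For Player 2: with q = P(C1), equating Top's and Bottom's payoffs gives −7q + 10 = 2q + 6 ⇒ q = 4/9.

62/9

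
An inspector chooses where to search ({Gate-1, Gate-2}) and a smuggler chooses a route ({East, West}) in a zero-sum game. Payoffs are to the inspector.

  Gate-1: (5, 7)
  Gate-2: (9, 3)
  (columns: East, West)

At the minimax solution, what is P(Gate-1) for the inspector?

3/4

Row minima: Gate-1 → 5, Gate-2 → 3; maximin = 5.
Column maxima: East → 9, West → 7; minimax = 7.
5 ≠ 7, so there is no saddle point; optimal play is mixed.
Let the inspector play Gate-1 with probability p. Expected payoff against East: 5p + 9(1−p) = −4p + 9; against West: 7p + 3(1−p) = 4p + 3.
Setting these equal: −4p + 9 = 4p + 3 ⇒ −8p = -6 ⇒ p = 3/4, and the value is (-4)·(3/4) + 9 = 6.
For the smuggler: with q = P(East), equating Gate-1's and Gate-2's payoffs gives −2q + 7 = 6q + 3 ⇒ q = 1/2.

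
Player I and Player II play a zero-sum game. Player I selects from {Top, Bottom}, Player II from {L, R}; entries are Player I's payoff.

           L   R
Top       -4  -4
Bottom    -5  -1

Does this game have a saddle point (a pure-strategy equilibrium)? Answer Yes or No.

Row minima: Top → -4, Bottom → -5; maximin = -4.
Column maxima: L → -4, R → -1; minimax = -4.
maximin = minimax = -4, so a saddle point exists.

Yes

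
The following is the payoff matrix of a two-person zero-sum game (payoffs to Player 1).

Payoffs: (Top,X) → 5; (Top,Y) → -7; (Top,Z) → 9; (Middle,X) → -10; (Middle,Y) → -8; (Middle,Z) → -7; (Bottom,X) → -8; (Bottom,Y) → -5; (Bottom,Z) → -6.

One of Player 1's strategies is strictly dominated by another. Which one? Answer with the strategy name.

Middle

Top gives a strictly higher payoff than Middle against every column: 5 > -10, -7 > -8, 9 > -7.
So Middle is strictly dominated and Player 1 never plays it.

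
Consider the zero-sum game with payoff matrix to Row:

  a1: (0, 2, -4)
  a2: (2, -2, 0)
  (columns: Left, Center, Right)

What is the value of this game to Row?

-1

Row minima: a1 → -4, a2 → -2; maximin = -2.
Column maxima: Left → 2, Center → 2, Right → 0; minimax = 0.
-2 ≠ 0, so there is no saddle point; optimal play is mixed.
Left is strictly dominated by Right (it gives Row strictly more in every row), so Column never plays it.
On the remaining 2×2 (a1, a2 vs Center, Right):
Let Row play a1 with probability p. Expected payoff against Center: 2p + (-2)(1−p) = 4p − 2; against Right: (-4)p + 0(1−p) = −4p.
Setting these equal: 4p − 2 = −4p ⇒ 8p = 2 ⇒ p = 1/4, and the value is (4)·(1/4) − 2 = -1.
For Column: with q = P(Center), equating a1's and a2's payoffs gives 6q − 4 = −2q ⇒ q = 1/2.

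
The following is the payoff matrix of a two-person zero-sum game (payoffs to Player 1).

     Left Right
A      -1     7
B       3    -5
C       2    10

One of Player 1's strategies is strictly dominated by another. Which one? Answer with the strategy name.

A

C gives a strictly higher payoff than A against every column: 2 > -1, 10 > 7.
So A is strictly dominated and Player 1 never plays it.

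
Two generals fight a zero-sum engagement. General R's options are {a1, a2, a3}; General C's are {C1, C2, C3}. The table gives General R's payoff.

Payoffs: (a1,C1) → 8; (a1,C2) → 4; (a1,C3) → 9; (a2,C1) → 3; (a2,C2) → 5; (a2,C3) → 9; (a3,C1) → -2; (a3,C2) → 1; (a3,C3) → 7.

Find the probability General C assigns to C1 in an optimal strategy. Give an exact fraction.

Row minima: a1 → 4, a2 → 3, a3 → -2; maximin = 4.
Column maxima: C1 → 8, C2 → 5, C3 → 9; minimax = 5.
4 ≠ 5, so there is no saddle point; optimal play is mixed.
a3 is strictly dominated by a1, so General R never plays it.
C3 is strictly dominated by C1 (it gives General R strictly more in every row), so General C never plays it.
On the remaining 2×2 (a1, a2 vs C1, C2):
Let General R play a1 with probability p. Expected payoff against C1: 8p + 3(1−p) = 5p + 3; against C2: 4p + 5(1−p) = −p + 5.
Setting these equal: 5p + 3 = −p + 5 ⇒ 6p = 2 ⇒ p = 1/3, and the value is (5)·(1/3) + 3 = 14/3.
For General C: with q = P(C1), equating a1's and a2's payoffs gives 4q + 4 = −2q + 5 ⇒ q = 1/6.

1/6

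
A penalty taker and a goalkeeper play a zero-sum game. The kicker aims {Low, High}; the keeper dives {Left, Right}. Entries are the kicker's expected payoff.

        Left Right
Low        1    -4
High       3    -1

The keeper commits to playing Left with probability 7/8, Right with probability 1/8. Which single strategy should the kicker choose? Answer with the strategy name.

High

Expected payoff of Low: (7/8)·1 + (1/8)·(-4) = 3/8.
Expected payoff of High: (7/8)·3 + (1/8)·(-1) = 5/2.
The largest is 5/2, so the kicker's best response is High.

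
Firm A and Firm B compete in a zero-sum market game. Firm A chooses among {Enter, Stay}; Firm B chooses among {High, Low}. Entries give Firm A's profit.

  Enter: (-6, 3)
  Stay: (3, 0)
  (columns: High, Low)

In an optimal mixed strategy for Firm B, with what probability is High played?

Row minima: Enter → -6, Stay → 0; maximin = 0.
Column maxima: High → 3, Low → 3; minimax = 3.
0 ≠ 3, so there is no saddle point; optimal play is mixed.
Let Firm A play Enter with probability p. Expected payoff against High: (-6)p + 3(1−p) = −9p + 3; against Low: 3p + 0(1−p) = 3p.
Setting these equal: −9p + 3 = 3p ⇒ −12p = -3 ⇒ p = 1/4, and the value is (-9)·(1/4) + 3 = 3/4.
For Firm B: with q = P(High), equating Enter's and Stay's payoffs gives −9q + 3 = 3q ⇒ q = 1/4.

1/4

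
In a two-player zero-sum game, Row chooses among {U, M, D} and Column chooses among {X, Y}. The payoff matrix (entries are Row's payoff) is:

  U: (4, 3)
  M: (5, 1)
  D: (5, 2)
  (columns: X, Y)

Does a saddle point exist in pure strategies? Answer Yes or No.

Row minima: U → 3, M → 1, D → 2; maximin = 3.
Column maxima: X → 5, Y → 3; minimax = 3.
maximin = minimax = 3, so a saddle point exists.

Yes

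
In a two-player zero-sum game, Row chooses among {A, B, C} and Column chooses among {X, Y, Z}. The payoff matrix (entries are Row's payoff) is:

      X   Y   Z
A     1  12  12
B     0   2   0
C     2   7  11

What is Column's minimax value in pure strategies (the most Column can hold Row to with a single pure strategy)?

2

Column maxima: X → 2, Y → 12, Z → 12.
The smallest of these is 2.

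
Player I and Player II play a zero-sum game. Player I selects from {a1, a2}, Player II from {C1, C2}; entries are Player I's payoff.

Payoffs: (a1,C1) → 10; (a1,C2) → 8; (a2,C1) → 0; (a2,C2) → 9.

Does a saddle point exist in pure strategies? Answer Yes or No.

Row minima: a1 → 8, a2 → 0; maximin = 8.
Column maxima: C1 → 10, C2 → 9; minimax = 9.
8 ≠ 9, so no pure-strategy equilibrium exists.

No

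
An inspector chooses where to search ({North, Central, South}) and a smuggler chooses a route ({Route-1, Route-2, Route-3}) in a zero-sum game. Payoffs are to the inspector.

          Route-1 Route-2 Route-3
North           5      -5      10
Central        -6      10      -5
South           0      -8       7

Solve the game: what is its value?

10/13

Row minima: North → -5, Central → -6, South → -8; maximin = -5.
Column maxima: Route-1 → 5, Route-2 → 10, Route-3 → 10; minimax = 5.
-5 ≠ 5, so there is no saddle point; optimal play is mixed.
South is strictly dominated by North, so the inspector never plays it.
Route-3 is strictly dominated by Route-1 (it gives the inspector strictly more in every row), so the smuggler never plays it.
On the remaining 2×2 (North, Central vs Route-1, Route-2):
Let the inspector play North with probability p. Expected payoff against Route-1: 5p + (-6)(1−p) = 11p − 6; against Route-2: (-5)p + 10(1−p) = −15p + 10.
Setting these equal: 11p − 6 = −15p + 10 ⇒ 26p = 16 ⇒ p = 8/13, and the value is (11)·(8/13) − 6 = 10/13.
For the smuggler: with q = P(Route-1), equating North's and Central's payoffs gives 10q − 5 = −16q + 10 ⇒ q = 15/26.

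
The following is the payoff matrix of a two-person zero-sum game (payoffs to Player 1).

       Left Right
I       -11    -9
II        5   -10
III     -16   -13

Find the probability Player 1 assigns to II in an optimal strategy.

Row minima: I → -11, II → -10, III → -16; maximin = -10.
Column maxima: Left → 5, Right → -9; minimax = -9.
-10 ≠ -9, so there is no saddle point; optimal play is mixed.
III is strictly dominated by I, so Player 1 never plays it.
On the remaining 2×2 (I, II vs Left, Right):
Let Player 1 play I with probability p. Expected payoff against Left: (-11)p + 5(1−p) = −16p + 5; against Right: (-9)p + (-10)(1−p) = p − 10.
Setting these equal: −16p + 5 = p − 10 ⇒ −17p = -15 ⇒ p = 15/17, and the value is (-16)·(15/17) + 5 = -155/17.
For Player 2: with q = P(Left), equating I's and II's payoffs gives −2q − 9 = 15q − 10 ⇒ q = 1/17.

2/17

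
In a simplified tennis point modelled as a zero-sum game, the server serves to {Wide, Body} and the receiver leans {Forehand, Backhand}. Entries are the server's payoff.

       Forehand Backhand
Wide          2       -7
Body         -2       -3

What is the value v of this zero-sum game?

Row minima: Wide → -7, Body → -3; maximin = -3.
Column maxima: Forehand → 2, Backhand → -3; minimax = -3.
Since maximin = minimax = -3, there is a saddle point and the value is -3.

-3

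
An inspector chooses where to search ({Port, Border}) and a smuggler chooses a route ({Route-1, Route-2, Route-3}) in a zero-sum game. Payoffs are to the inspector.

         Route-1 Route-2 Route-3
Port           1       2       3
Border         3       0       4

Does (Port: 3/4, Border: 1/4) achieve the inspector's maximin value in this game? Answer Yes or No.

Against Route-1 this mix gives (3/4)·1 + (1/4)·3 = 3/2.
Against Route-2 this mix gives (3/4)·2 + (1/4)·0 = 3/2.
Against Route-3 this mix gives (3/4)·3 + (1/4)·4 = 13/4.
All of the smuggler's active replies (Route-1, Route-2) yield 3/2, and no column does worse for the inspector. The mix makes the smuggler indifferent and guarantees 3/2, so it is optimal.

Yes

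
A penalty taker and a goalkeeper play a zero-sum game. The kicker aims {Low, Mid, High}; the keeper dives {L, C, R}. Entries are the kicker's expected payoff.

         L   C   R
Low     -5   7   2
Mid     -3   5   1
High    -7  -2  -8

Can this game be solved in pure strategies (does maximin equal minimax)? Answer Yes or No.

Yes

Row minima: Low → -5, Mid → -3, High → -8; maximin = -3.
Column maxima: L → -3, C → 7, R → 2; minimax = -3.
maximin = minimax = -3, so a saddle point exists.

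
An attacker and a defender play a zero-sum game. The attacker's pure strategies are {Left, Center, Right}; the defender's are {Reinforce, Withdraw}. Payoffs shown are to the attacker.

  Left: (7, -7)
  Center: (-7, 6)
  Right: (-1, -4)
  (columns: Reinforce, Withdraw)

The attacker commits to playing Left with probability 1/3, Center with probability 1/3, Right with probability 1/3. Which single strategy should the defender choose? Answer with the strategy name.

If the defender plays Reinforce, the attacker's expected payoff is (1/3)·7 + (1/3)·(-7) + (1/3)·(-1) = -1/3.
If the defender plays Withdraw, the attacker's expected payoff is (1/3)·(-7) + (1/3)·6 + (1/3)·(-4) = -5/3.
The defender minimizes the attacker's payoff; the smallest is -5/3, so the best response is Withdraw.

Withdraw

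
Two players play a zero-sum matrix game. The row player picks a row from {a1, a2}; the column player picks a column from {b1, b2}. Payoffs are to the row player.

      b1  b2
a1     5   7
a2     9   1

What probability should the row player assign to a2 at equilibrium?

1/5

Row minima: a1 → 5, a2 → 1; maximin = 5.
Column maxima: b1 → 9, b2 → 7; minimax = 7.
5 ≠ 7, so there is no saddle point; optimal play is mixed.
Let the row player play a1 with probability p. Expected payoff against b1: 5p + 9(1−p) = −4p + 9; against b2: 7p + 1(1−p) = 6p + 1.
Setting these equal: −4p + 9 = 6p + 1 ⇒ −10p = -8 ⇒ p = 4/5, and the value is (-4)·(4/5) + 9 = 29/5.
For the column player: with q = P(b1), equating a1's and a2's payoffs gives −2q + 7 = 8q + 1 ⇒ q = 3/5.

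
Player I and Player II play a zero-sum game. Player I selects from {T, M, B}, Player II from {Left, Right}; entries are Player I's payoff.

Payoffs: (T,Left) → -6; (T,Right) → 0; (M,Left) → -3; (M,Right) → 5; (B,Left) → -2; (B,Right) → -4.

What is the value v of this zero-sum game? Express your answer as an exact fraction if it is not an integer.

-11/5

Row minima: T → -6, M → -3, B → -4; maximin = -3.
Column maxima: Left → -2, Right → 5; minimax = -2.
-3 ≠ -2, so there is no saddle point; optimal play is mixed.
T is strictly dominated by M, so Player I never plays it.
On the remaining 2×2 (M, B vs Left, Right):
Let Player I play M with probability p. Expected payoff against Left: (-3)p + (-2)(1−p) = −p − 2; against Right: 5p + (-4)(1−p) = 9p − 4.
Setting these equal: −p − 2 = 9p − 4 ⇒ −10p = -2 ⇒ p = 1/5, and the value is (-1)·(1/5) − 2 = -11/5.
For Player II: with q = P(Left), equating M's and B's payoffs gives −8q + 5 = 2q − 4 ⇒ q = 9/10.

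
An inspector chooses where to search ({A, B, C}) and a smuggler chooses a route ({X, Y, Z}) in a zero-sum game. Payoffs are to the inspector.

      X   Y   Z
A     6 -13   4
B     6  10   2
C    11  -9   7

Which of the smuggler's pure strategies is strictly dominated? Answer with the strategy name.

Z holds the inspector's payoff strictly below X in every row: 4 < 6, 2 < 6, 7 < 11.
So X is strictly dominated for the smuggler.

X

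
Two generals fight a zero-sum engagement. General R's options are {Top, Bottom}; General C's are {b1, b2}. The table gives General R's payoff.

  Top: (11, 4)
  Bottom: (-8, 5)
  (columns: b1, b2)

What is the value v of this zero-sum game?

Row minima: Top → 4, Bottom → -8; maximin = 4.
Column maxima: b1 → 11, b2 → 5; minimax = 5.
4 ≠ 5, so there is no saddle point; optimal play is mixed.
Let General R play Top with probability p. Expected payoff against b1: 11p + (-8)(1−p) = 19p − 8; against b2: 4p + 5(1−p) = −p + 5.
Setting these equal: 19p − 8 = −p + 5 ⇒ 20p = 13 ⇒ p = 13/20, and the value is (19)·(13/20) − 8 = 87/20.
For General C: with q = P(b1), equating Top's and Bottom's payoffs gives 7q + 4 = −13q + 5 ⇒ q = 1/20.

87/20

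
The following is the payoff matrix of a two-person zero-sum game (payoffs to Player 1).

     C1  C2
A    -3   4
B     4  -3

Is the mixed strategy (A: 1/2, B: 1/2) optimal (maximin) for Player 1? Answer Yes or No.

Yes

Against C1 this mix gives (1/2)·(-3) + (1/2)·4 = 1/2.
Against C2 this mix gives (1/2)·4 + (1/2)·(-3) = 1/2.
All of Player 2's active replies (C1, C2) yield 1/2, and no column does worse for Player 1. The mix makes Player 2 indifferent and guarantees 1/2, so it is optimal.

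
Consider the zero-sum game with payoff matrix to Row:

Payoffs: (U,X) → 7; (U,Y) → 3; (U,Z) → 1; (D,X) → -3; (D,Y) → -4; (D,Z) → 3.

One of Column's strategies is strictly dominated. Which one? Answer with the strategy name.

X

Y holds Row's payoff strictly below X in every row: 3 < 7, -4 < -3.
So X is strictly dominated for Column.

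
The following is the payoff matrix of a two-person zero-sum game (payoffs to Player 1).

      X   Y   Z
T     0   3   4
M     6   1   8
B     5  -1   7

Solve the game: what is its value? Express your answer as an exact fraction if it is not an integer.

9/4

Row minima: T → 0, M → 1, B → -1; maximin = 1.
Column maxima: X → 6, Y → 3, Z → 8; minimax = 3.
1 ≠ 3, so there is no saddle point; optimal play is mixed.
B is strictly dominated by M, so Player 1 never plays it.
Z is strictly dominated by X (it gives Player 1 strictly more in every row), so Player 2 never plays it.
On the remaining 2×2 (T, M vs X, Y):
Let Player 1 play T with probability p. Expected payoff against X: 0p + 6(1−p) = −6p + 6; against Y: 3p + 1(1−p) = 2p + 1.
Setting these equal: −6p + 6 = 2p + 1 ⇒ −8p = -5 ⇒ p = 5/8, and the value is (-6)·(5/8) + 6 = 9/4.
For Player 2: with q = P(X), equating T's and M's payoffs gives −3q + 3 = 5q + 1 ⇒ q = 1/4.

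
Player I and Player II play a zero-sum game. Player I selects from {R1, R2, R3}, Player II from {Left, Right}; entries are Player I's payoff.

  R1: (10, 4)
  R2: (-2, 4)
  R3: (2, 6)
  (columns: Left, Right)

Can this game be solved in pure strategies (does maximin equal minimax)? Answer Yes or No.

Row minima: R1 → 4, R2 → -2, R3 → 2; maximin = 4.
Column maxima: Left → 10, Right → 6; minimax = 6.
4 ≠ 6, so no pure-strategy equilibrium exists.

No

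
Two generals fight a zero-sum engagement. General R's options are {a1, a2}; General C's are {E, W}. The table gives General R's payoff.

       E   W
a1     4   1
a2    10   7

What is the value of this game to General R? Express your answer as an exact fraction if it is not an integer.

7

Row minima: a1 → 1, a2 → 7; maximin = 7.
Column maxima: E → 10, W → 7; minimax = 7.
Since maximin = minimax = 7, there is a saddle point and the value is 7.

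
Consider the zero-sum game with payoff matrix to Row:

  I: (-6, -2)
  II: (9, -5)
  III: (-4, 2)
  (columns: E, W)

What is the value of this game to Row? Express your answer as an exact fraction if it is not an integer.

-1/10

Row minima: I → -6, II → -5, III → -4; maximin = -4.
Column maxima: E → 9, W → 2; minimax = 2.
-4 ≠ 2, so there is no saddle point; optimal play is mixed.
I is strictly dominated by III, so Row never plays it.
On the remaining 2×2 (II, III vs E, W):
Let Row play II with probability p. Expected payoff against E: 9p + (-4)(1−p) = 13p − 4; against W: (-5)p + 2(1−p) = −7p + 2.
Setting these equal: 13p − 4 = −7p + 2 ⇒ 20p = 6 ⇒ p = 3/10, and the value is (13)·(3/10) − 4 = -1/10.
For Column: with q = P(E), equating II's and III's payoffs gives 14q − 5 = −6q + 2 ⇒ q = 7/20.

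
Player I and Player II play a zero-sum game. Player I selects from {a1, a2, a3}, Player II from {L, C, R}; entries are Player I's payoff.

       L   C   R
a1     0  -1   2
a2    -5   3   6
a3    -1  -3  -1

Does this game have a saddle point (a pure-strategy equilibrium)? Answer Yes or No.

No

Row minima: a1 → -1, a2 → -5, a3 → -3; maximin = -1.
Column maxima: L → 0, C → 3, R → 6; minimax = 0.
-1 ≠ 0, so no pure-strategy equilibrium exists.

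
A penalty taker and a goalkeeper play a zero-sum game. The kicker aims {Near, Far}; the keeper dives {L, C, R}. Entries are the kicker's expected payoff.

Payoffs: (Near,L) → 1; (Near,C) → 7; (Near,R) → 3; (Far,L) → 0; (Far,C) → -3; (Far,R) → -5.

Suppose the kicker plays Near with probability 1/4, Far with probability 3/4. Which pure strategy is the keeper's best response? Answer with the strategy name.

R

If the keeper plays L, the kicker's expected payoff is (1/4)·1 + (3/4)·0 = 1/4.
If the keeper plays C, the kicker's expected payoff is (1/4)·7 + (3/4)·(-3) = -1/2.
If the keeper plays R, the kicker's expected payoff is (1/4)·3 + (3/4)·(-5) = -3.
The keeper minimizes the kicker's payoff; the smallest is -3, so the best response is R.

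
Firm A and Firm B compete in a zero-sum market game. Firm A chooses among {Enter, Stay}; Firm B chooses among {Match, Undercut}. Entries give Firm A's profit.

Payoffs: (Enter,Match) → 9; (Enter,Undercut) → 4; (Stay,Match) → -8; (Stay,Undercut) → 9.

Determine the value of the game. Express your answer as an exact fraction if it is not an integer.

113/22

Row minima: Enter → 4, Stay → -8; maximin = 4.
Column maxima: Match → 9, Undercut → 9; minimax = 9.
4 ≠ 9, so there is no saddle point; optimal play is mixed.
Let Firm A play Enter with probability p. Expected payoff against Match: 9p + (-8)(1−p) = 17p − 8; against Undercut: 4p + 9(1−p) = −5p + 9.
Setting these equal: 17p − 8 = −5p + 9 ⇒ 22p = 17 ⇒ p = 17/22, and the value is (17)·(17/22) − 8 = 113/22.
For Firm B: with q = P(Match), equating Enter's and Stay's payoffs gives 5q + 4 = −17q + 9 ⇒ q = 5/22.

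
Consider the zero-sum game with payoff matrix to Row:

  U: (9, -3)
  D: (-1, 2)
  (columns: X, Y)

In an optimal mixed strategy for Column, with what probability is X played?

Row minima: U → -3, D → -1; maximin = -1.
Column maxima: X → 9, Y → 2; minimax = 2.
-1 ≠ 2, so there is no saddle point; optimal play is mixed.
Let Row play U with probability p. Expected payoff against X: 9p + (-1)(1−p) = 10p − 1; against Y: (-3)p + 2(1−p) = −5p + 2.
Setting these equal: 10p − 1 = −5p + 2 ⇒ 15p = 3 ⇒ p = 1/5, and the value is (10)·(1/5) − 1 = 1.
For Column: with q = P(X), equating U's and D's payoffs gives 12q − 3 = −3q + 2 ⇒ q = 1/3.

1/3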